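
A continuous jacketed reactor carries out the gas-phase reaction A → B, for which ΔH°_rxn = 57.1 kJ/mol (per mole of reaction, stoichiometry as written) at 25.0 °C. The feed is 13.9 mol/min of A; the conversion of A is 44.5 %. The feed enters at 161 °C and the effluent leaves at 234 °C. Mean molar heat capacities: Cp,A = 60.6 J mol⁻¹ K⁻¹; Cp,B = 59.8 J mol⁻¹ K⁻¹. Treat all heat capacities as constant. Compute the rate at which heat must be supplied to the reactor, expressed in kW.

Extent of reaction ξ = 0.445 × 13.9 = 6.1855 mol/min
Reaction term: ξ·ΔH°_rxn = 6.1855 × 57.1 = 353.19 kJ/min
Sensible, feed 161→25 °C: -114.56 kJ/min
Outlet flows (mol/min): A 7.7145, B 6.1855
Sensible, products 25→234 °C: 175.01 kJ/min
Q = ΔH = 413.65 kJ/min = 6.8941 kW
Heat supplied = 6.8941 kW

Q_in = 6.89 kW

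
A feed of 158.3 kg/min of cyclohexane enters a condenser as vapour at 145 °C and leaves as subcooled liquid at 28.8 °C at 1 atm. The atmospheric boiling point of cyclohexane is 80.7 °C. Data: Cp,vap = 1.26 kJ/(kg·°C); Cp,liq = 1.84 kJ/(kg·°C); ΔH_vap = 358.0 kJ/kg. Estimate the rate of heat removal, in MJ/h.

Q_c = 5080 MJ/h

vapour 145→80.7 °C: -81.018 kJ/kg
condensation at 80.7 °C: -358 kJ/kg
liquid 80.7→28.8 °C: -95.496 kJ/kg
Δh = -81.018 + -358 + -95.496 = -534.51 kJ/kg
Q = ṁ·Δh = 158.3 kg/min × -534.51 kJ/kg = -84614 kJ/min
|Q| = 1410.2 kW = 5076.8 MJ/h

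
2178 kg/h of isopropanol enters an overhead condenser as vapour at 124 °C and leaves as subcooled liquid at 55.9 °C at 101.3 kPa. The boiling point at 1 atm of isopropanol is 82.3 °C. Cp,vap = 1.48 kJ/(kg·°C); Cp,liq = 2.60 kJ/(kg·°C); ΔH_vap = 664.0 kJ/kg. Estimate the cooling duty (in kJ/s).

Q_c = 481 kJ/s

vapour 124→82.3 °C: -61.716 kJ/kg
condensation at 82.3 °C: -664 kJ/kg
liquid 82.3→55.9 °C: -68.64 kJ/kg
Δh = -61.716 + -664 + -68.64 = -794.36 kJ/kg
Q = ṁ·Δh = 2178 kg/h × -794.36 kJ/kg = -1.7301e+06 kJ/h
|Q| = 480.59 kW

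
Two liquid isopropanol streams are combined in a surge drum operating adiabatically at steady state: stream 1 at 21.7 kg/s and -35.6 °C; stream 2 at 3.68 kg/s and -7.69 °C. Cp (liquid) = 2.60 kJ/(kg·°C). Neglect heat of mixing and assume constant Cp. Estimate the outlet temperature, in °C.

No heat crosses the boundary, so H_out = H_in.
Σ ṁᵢCp,ᵢTᵢ = 21.7×2.60×-35.6 + 3.68×2.60×-7.69 = -2082.1
Σ ṁᵢCp,ᵢ = 21.7×2.60 + 3.68×2.60 = 65.988
T_out = -2082.1 / 65.988 = -31.553 °C

T_out = -31.6 °C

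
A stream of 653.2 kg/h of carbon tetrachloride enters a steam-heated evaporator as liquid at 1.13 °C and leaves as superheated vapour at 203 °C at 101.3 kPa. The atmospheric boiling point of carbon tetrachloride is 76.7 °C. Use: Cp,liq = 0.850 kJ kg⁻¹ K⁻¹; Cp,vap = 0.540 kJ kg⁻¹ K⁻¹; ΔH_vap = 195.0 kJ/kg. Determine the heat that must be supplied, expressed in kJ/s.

Q = 59.4 kJ/s

liquid 1.13→76.7 °C: 64.235 kJ/kg
vaporisation at 76.7 °C: 195 kJ/kg
vapour 76.7→203 °C: 68.202 kJ/kg
Δh = 64.235 + 195 + 68.202 = 327.44 kJ/kg
Q = ṁ·Δh = 653.2 kg/h × 327.44 kJ/kg = 213880 kJ/h
|Q| = 59.412 kW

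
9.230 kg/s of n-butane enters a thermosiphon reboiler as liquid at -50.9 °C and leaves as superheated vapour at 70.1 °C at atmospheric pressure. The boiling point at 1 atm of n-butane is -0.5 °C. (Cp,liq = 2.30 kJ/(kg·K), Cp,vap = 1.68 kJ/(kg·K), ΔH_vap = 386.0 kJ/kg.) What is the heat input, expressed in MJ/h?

liquid -50.9→-0.5 °C: 115.92 kJ/kg
vaporisation at -0.5 °C: 386 kJ/kg
vapour -0.5→70.1 °C: 118.61 kJ/kg
Δh = 115.92 + 386 + 118.61 = 620.53 kJ/kg
Q = ṁ·Δh = 9.230 kg/s × 620.53 kJ/kg = 5727.5 kJ/s
|Q| = 5727.5 kW = 20619 MJ/h

Q = 20600 MJ/h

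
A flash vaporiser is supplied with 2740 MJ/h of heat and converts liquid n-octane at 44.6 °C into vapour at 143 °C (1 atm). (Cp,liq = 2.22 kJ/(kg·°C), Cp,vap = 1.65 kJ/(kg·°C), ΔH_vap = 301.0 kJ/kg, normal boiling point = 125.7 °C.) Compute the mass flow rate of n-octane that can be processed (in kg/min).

ṁ = 89.6 kg/min

Δh = 2.22×(125.7−44.6) + 301.0 + 1.65×(143−125.7) = 509.59 kJ/kg
Q = 2740 MJ/h = 761.11 kJ/s = 45667 kJ/min
ṁ = Q/Δh = 45667 / 509.59 = 89.615 kg/min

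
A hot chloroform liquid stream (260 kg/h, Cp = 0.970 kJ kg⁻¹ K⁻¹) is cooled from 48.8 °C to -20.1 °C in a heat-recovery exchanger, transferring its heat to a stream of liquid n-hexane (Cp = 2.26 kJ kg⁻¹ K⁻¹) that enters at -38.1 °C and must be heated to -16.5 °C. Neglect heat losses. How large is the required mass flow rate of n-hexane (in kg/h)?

ṁ_c = 356 kg/h

Heat released by hot stream: Q = 260 × 0.970 × (48.8 − -20.1) = 17377 kJ/h
Energy balance on cold side (adiabatic exchanger): Q = ṁ_c·Cp_c·(T_c,out − T_c,in)
ṁ_c = 17377 / [2.26 × (-16.5 − -38.1)] = 355.96 kg/h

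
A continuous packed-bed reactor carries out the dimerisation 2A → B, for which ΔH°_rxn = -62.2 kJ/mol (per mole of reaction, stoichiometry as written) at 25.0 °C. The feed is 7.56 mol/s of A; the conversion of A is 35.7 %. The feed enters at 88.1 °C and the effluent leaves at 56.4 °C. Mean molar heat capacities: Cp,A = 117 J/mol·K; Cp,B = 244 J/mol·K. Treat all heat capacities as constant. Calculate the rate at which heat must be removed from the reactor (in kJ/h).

Q_out = 402000 kJ/h

Extent of reaction ξ = 0.357 × 7.56 / 2 = 1.3495 mol/s
Reaction term: ξ·ΔH°_rxn = 1.3495 × -62.2 = -83.936 kJ/s
Sensible, feed 88.1→25 °C: -55.813 kJ/s
Outlet flows (mol/s): A 4.8611, B 1.3495
Sensible, products 25→56.4 °C: 28.198 kJ/s
Q = ΔH = -111.55 kJ/s = -111.55 kW
Heat removed = 401590 kJ/h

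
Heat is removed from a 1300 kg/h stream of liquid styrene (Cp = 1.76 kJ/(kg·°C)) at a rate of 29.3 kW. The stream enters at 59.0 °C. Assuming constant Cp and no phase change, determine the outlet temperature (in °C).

Q = 29.3 kW = 105480 kJ/h
ΔT = Q/(ṁ·Cp) = 105480/(1300×1.76) = 46.101 K
T_out = 59.0 − 46.101 = 12.899 °C

T_out = 12.9 °C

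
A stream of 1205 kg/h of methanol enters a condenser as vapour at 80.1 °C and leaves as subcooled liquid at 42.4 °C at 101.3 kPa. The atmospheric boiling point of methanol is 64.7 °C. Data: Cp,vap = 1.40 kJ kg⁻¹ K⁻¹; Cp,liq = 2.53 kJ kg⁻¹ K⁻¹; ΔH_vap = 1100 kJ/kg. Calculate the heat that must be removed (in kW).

Q_c = 394 kW

vapour 80.1→64.7 °C: -21.56 kJ/kg
condensation at 64.7 °C: -1100 kJ/kg
liquid 64.7→42.4 °C: -56.419 kJ/kg
Δh = -21.56 + -1100 + -56.419 = -1178 kJ/kg
Q = ṁ·Δh = 1205 kg/h × -1178 kJ/kg = -1.4195e+06 kJ/h
|Q| = 394.3 kW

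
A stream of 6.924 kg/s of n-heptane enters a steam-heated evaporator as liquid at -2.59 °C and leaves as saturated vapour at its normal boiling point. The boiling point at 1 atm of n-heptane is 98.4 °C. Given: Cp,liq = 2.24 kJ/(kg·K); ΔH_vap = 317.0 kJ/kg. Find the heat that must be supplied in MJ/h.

liquid -2.59→98.4 °C: 226.22 kJ/kg
vaporisation at 98.4 °C: 317 kJ/kg
Δh = 226.22 + 317 = 543.22 kJ/kg
Q = ṁ·Δh = 6.924 kg/s × 543.22 kJ/kg = 3761.2 kJ/s
|Q| = 3761.2 kW = 13540 MJ/h

Q = 13500 MJ/h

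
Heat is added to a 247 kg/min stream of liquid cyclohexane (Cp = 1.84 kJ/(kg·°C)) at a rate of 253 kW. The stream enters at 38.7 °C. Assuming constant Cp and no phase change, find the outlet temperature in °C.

Q = 253 kW = 15180 kJ/min
ΔT = Q/(ṁ·Cp) = 15180/(247×1.84) = 33.401 K
T_out = 38.7 + 33.401 = 72.101 °C

T_out = 72.1 °C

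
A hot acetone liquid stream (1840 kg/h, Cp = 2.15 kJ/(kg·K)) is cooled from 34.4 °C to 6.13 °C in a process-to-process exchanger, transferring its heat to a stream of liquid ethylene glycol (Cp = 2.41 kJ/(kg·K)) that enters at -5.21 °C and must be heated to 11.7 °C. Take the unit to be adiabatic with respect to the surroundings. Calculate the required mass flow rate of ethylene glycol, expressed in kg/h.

Heat released by hot stream: Q = 1840 × 2.15 × (34.4 − 6.13) = 111840 kJ/h
Energy balance on cold side (adiabatic exchanger): Q = ṁ_c·Cp_c·(T_c,out − T_c,in)
ṁ_c = 111840 / [2.41 × (11.7 − -5.21)] = 2744.2 kg/h

ṁ_c = 2740 kg/h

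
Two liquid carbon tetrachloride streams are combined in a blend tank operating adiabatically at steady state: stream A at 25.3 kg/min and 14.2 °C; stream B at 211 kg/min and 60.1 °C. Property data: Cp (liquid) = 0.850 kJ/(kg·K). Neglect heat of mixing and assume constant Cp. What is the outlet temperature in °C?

T_out = 55.2 °C

Energy balance with Q = 0: Σ ṁᵢCp,ᵢ(T_out − Tᵢ) = 0
T_out = Σ ṁᵢCp,ᵢTᵢ / Σ ṁᵢCp,ᵢ
      = 11084 / 200.85 = 55.186 °C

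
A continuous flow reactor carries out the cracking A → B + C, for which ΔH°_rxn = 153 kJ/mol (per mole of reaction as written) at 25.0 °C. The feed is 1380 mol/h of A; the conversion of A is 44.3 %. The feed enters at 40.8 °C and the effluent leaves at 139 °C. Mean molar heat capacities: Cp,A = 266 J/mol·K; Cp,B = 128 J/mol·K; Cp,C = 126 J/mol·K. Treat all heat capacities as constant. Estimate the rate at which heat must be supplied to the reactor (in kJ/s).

Q_in = 35.8 kJ/s

Extent of reaction ξ = 0.443 × 1380 = 611.34 mol/h
Reaction term: ξ·ΔH°_rxn = 611.34 × 153 = 93535 kJ/h
Sensible, feed 40.8→25 °C: -5799.9 kJ/h
Outlet flows (mol/h): A 768.66, B 611.34, C 611.34
Sensible, products 25→139 °C: 41011 kJ/h
Q = ΔH = 128750 kJ/h = 35.763 kW
Heat supplied = 35.763 kJ/s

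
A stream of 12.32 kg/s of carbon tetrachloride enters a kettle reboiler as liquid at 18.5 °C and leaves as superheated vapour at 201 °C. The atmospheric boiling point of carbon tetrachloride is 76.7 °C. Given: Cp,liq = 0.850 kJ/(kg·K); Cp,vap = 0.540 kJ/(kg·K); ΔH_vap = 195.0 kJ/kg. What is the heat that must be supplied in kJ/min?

liquid 18.5→76.7 °C: 49.47 kJ/kg
vaporisation at 76.7 °C: 195 kJ/kg
vapour 76.7→201 °C: 67.122 kJ/kg
Δh = 49.47 + 195 + 67.122 = 311.59 kJ/kg
Q = ṁ·Δh = 12.32 kg/s × 311.59 kJ/kg = 3838.8 kJ/s
|Q| = 3838.8 kW = 230330 kJ/min

Q = 230000 kJ/min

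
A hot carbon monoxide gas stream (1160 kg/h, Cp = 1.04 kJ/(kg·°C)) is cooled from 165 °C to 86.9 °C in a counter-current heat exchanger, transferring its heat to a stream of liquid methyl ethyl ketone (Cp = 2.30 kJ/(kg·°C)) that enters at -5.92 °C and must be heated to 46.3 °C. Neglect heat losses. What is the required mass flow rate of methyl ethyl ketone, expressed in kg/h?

Heat released by hot stream: Q = 1160 × 1.04 × (165 − 86.9) = 94220 kJ/h
Energy balance on cold side (adiabatic exchanger): Q = ṁ_c·Cp_c·(T_c,out − T_c,in)
ṁ_c = 94220 / [2.30 × (46.3 − -5.92)] = 784.47 kg/h

ṁ_c = 784 kg/h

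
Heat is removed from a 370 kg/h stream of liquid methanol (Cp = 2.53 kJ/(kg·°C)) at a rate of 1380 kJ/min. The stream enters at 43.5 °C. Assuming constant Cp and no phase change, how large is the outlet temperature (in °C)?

T_out = -45.0 °C

Q = 1380 kJ/min = 82800 kJ/h
ΔT = Q/(ṁ·Cp) = 82800/(370×2.53) = 88.452 K
T_out = 43.5 − 88.452 = -44.952 °C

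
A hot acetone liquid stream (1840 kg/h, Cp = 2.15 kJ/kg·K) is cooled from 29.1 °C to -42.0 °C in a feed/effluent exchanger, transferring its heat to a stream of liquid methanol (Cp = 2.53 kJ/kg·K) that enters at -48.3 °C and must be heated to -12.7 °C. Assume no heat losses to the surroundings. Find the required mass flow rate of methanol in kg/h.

ṁ_c = 3120 kg/h

Heat released by hot stream: Q = 1840 × 2.15 × (29.1 − -42.0) = 281270 kJ/h
Energy balance on cold side (adiabatic exchanger): Q = ṁ_c·Cp_c·(T_c,out − T_c,in)
ṁ_c = 281270 / [2.53 × (-12.7 − -48.3)] = 3122.9 kg/h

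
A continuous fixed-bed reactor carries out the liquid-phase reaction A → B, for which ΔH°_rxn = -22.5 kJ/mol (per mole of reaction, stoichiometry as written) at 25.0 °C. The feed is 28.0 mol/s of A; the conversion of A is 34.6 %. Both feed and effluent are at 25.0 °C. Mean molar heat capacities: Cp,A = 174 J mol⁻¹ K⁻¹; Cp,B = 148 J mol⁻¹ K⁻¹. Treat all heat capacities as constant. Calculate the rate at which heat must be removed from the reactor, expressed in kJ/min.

Q_out = 13100 kJ/min

Extent of reaction ξ = 0.346 × 28.0 = 9.688 mol/s
Reaction term: ξ·ΔH°_rxn = 9.688 × -22.5 = -217.98 kJ/s
Q = ΔH = -217.98 kJ/s = -217.98 kW
Heat removed = 13079 kJ/min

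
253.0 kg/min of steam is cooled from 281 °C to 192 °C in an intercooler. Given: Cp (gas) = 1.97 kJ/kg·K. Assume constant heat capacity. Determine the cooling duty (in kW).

Q = ṁ·Cp·ΔT = 253.0 × 1.97 × (192 − 281) = -44358 kJ/min
Converting: 44358 / 60 s = 739.31 kW

Q_c = 739 kW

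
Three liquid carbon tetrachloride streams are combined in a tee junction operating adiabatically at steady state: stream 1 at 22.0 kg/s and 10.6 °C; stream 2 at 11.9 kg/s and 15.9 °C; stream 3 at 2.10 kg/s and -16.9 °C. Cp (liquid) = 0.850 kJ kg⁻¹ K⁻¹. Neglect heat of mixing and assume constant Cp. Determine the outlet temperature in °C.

Energy balance with Q = 0: Σ ṁᵢCp,ᵢ(T_out − Tᵢ) = 0
T_out = Σ ṁᵢCp,ᵢTᵢ / Σ ṁᵢCp,ᵢ
      = 328.88 / 30.6 = 10.748 °C

T_out = 10.7 °C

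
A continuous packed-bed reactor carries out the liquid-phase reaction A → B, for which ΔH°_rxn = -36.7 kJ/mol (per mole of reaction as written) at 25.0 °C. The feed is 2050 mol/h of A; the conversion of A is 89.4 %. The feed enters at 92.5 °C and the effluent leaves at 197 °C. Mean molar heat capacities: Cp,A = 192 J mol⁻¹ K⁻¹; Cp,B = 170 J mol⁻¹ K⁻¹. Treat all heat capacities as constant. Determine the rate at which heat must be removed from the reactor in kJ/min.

Extent of reaction ξ = 0.894 × 2050 = 1832.7 mol/h
Reaction term: ξ·ΔH°_rxn = 1832.7 × -36.7 = -67260 kJ/h
Sensible, feed 92.5→25 °C: -26568 kJ/h
Outlet flows (mol/h): A 217.3, B 1832.7
Sensible, products 25→197 °C: 60764 kJ/h
Q = ΔH = -33064 kJ/h = -9.1844 kW
Heat removed = 551.06 kJ/min

Q_out = 551 kJ/min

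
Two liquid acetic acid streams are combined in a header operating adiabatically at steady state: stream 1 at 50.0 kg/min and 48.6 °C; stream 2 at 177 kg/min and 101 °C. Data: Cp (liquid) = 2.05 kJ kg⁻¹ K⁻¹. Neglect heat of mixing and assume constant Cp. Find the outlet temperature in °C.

T_out = 89.5 °C

No heat crosses the boundary, so H_out = H_in.
Σ ṁᵢCp,ᵢTᵢ = 50.0×2.05×48.6 + 177×2.05×101 = 41629
Σ ṁᵢCp,ᵢ = 50.0×2.05 + 177×2.05 = 465.35
T_out = 41629 / 465.35 = 89.458 °C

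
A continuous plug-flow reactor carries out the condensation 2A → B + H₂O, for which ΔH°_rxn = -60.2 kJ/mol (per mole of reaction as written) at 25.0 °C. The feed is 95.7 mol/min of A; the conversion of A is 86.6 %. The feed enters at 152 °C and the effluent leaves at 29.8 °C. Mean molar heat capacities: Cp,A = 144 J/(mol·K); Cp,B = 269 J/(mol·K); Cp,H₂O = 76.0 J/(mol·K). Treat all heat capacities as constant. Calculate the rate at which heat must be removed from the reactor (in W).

Q_out = 69500 W

Extent of reaction ξ = 0.866 × 95.7 / 2 = 41.438 mol/min
Reaction term: ξ·ΔH°_rxn = 41.438 × -60.2 = -2494.6 kJ/min
Sensible, feed 152→25 °C: -1750.2 kJ/min
Outlet flows (mol/min): A 12.824, B 41.438, H₂O 41.438
Sensible, products 25→29.8 °C: 77.485 kJ/min
Q = ΔH = -4167.2 kJ/min = -69.454 kW
Heat removed = 69454 W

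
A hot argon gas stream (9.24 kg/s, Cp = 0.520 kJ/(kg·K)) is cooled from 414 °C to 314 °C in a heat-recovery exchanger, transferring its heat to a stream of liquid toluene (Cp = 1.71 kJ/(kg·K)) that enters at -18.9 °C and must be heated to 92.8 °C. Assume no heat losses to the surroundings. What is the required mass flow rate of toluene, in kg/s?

ṁ_c = 2.52 kg/s

Heat released by hot stream: Q = 9.24 × 0.520 × (414 − 314) = 480.48 kJ/s
Energy balance on cold side (adiabatic exchanger): Q = ṁ_c·Cp_c·(T_c,out − T_c,in)
ṁ_c = 480.48 / [1.71 × (92.8 − -18.9)] = 2.5155 kg/s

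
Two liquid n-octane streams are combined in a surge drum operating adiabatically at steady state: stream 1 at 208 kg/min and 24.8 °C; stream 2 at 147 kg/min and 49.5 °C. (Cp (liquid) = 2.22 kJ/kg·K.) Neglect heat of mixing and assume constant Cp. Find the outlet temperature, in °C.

T_out = 35.0 °C

Adiabatic, steady state ⇒ Σ ṁᵢCp,ᵢ(T_out − Tᵢ) = 0
Σ ṁᵢCp,ᵢTᵢ = 208×2.22×24.8 + 147×2.22×49.5 = 27605
Σ ṁᵢCp,ᵢ = 208×2.22 + 147×2.22 = 788.1
T_out = 27605 / 788.1 = 35.028 °C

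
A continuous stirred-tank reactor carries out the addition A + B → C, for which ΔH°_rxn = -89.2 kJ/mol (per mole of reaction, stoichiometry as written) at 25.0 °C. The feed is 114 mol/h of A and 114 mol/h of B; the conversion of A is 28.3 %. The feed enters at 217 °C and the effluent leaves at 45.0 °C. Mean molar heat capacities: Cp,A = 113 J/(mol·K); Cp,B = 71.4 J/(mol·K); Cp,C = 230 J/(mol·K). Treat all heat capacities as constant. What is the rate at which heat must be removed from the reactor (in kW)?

Extent of reaction ξ = 0.283 × 114 = 32.262 mol/h
Reaction term: ξ·ΔH°_rxn = 32.262 × -89.2 = -2877.8 kJ/h
Sensible, feed 217→25 °C: -4036.1 kJ/h
Outlet flows (mol/h): A 81.738, B 81.738, C 32.262
Sensible, products 25→45.0 °C: 449.85 kJ/h
Q = ΔH = -6464.1 kJ/h = -1.7956 kW
Heat removed = 1.7956 kW

Q_out = 1.80 kW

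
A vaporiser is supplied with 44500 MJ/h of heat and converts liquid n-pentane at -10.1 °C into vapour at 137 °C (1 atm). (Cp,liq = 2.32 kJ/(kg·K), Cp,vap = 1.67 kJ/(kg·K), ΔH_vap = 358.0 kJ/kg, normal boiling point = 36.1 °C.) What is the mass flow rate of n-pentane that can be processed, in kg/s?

ṁ = 19.5 kg/s

Δh = 2.32×(36.1−-10.1) + 358.0 + 1.67×(137−36.1) = 633.69 kJ/kg
Q = 44500 MJ/h = 12361 kJ/s = 12361 kJ/s
ṁ = Q/Δh = 12361 / 633.69 = 19.507 kg/s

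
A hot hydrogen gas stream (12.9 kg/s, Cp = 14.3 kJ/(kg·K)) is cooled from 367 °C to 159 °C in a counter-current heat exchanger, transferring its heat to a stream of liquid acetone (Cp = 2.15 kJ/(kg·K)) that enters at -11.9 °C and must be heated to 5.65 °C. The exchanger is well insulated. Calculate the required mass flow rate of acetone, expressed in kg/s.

Heat released by hot stream: Q = 12.9 × 14.3 × (367 − 159) = 38370 kJ/s
Energy balance on cold side (adiabatic exchanger): Q = ṁ_c·Cp_c·(T_c,out − T_c,in)
ṁ_c = 38370 / [2.15 × (5.65 − -11.9)] = 1016.9 kg/s

ṁ_c = 1020 kg/s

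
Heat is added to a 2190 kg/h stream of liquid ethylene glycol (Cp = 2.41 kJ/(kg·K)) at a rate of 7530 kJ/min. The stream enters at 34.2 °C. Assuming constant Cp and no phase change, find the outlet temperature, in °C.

T_out = 120 °C

Q = 7530 kJ/min = 451800 kJ/h
ΔT = Q/(ṁ·Cp) = 451800/(2190×2.41) = 85.602 K
T_out = 34.2 + 85.602 = 119.8 °C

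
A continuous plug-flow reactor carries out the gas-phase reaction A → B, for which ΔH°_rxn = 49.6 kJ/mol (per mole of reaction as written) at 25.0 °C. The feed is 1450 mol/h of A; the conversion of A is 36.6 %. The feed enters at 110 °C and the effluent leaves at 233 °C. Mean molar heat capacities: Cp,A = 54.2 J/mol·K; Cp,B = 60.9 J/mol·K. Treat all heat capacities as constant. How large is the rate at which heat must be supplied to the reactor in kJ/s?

Q_in = 10.2 kJ/s

Extent of reaction ξ = 0.366 × 1450 = 530.7 mol/h
Reaction term: ξ·ΔH°_rxn = 530.7 × 49.6 = 26323 kJ/h
Sensible, feed 110→25 °C: -6680.1 kJ/h
Outlet flows (mol/h): A 919.3, B 530.7
Sensible, products 25→233 °C: 17086 kJ/h
Q = ΔH = 36729 kJ/h = 10.202 kW
Heat supplied = 10.202 kJ/s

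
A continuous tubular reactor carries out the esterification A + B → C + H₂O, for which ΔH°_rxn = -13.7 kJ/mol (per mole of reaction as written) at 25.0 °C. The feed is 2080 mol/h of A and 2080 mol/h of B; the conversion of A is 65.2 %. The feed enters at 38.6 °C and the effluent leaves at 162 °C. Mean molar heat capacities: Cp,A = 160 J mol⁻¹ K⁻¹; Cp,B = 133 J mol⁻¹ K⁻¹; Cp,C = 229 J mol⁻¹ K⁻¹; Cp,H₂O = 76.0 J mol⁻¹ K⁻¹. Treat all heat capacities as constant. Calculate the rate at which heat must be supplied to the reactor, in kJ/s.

Q_in = 16.3 kJ/s

Extent of reaction ξ = 0.652 × 2080 = 1356.2 mol/h
Reaction term: ξ·ΔH°_rxn = 1356.2 × -13.7 = -18579 kJ/h
Sensible, feed 38.6→25 °C: -8288.4 kJ/h
Outlet flows (mol/h): A 723.84, B 723.84, C 1356.2, H₂O 1356.2
Sensible, products 25→162 °C: 85723 kJ/h
Q = ΔH = 58855 kJ/h = 16.349 kW
Heat supplied = 16.349 kJ/s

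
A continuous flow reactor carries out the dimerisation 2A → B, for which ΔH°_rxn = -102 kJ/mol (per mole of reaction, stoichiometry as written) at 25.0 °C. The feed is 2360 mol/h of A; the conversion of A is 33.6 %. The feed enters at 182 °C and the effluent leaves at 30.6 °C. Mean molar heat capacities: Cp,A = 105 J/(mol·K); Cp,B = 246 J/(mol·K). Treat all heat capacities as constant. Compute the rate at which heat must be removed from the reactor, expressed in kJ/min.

Extent of reaction ξ = 0.336 × 2360 / 2 = 396.48 mol/h
Reaction term: ξ·ΔH°_rxn = 396.48 × -102 = -40441 kJ/h
Sensible, feed 182→25 °C: -38905 kJ/h
Outlet flows (mol/h): A 1567, B 396.48
Sensible, products 25→30.6 °C: 1467.6 kJ/h
Q = ΔH = -77878 kJ/h = -21.633 kW
Heat removed = 1298 kJ/min

Q_out = 1300 kJ/min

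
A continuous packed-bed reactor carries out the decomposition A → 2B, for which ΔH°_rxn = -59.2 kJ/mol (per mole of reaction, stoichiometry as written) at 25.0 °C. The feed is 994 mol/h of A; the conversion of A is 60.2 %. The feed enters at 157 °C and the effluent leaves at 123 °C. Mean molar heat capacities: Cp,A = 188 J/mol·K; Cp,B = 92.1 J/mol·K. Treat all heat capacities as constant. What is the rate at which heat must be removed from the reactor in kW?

Q_out = 11.7 kW

Extent of reaction ξ = 0.602 × 994 = 598.39 mol/h
Reaction term: ξ·ΔH°_rxn = 598.39 × -59.2 = -35425 kJ/h
Sensible, feed 157→25 °C: -24667 kJ/h
Outlet flows (mol/h): A 395.61, B 1196.8
Sensible, products 25→123 °C: 18091 kJ/h
Q = ΔH = -42001 kJ/h = -11.667 kW
Heat removed = 11.667 kW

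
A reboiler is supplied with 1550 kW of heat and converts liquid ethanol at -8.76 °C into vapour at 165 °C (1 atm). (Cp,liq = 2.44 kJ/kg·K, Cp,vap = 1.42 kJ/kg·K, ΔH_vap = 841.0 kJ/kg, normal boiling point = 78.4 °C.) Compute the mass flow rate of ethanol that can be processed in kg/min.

Δh = 2.44×(78.4−-8.76) + 841.0 + 1.42×(165−78.4) = 1176.6 kJ/kg
Q = 1550 kW = 1550 kJ/s = 93000 kJ/min
ṁ = Q/Δh = 93000 / 1176.6 = 79.038 kg/min

ṁ = 79.0 kg/min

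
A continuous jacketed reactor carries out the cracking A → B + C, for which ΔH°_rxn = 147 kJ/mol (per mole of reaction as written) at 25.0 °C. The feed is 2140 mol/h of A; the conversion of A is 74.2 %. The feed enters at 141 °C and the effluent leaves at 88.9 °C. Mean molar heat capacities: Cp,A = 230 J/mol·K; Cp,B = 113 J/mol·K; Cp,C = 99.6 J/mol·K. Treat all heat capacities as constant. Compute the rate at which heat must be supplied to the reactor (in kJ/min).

Q_in = 3430 kJ/min

Extent of reaction ξ = 0.742 × 2140 = 1587.9 mol/h
Reaction term: ξ·ΔH°_rxn = 1587.9 × 147 = 233420 kJ/h
Sensible, feed 141→25 °C: -57095 kJ/h
Outlet flows (mol/h): A 552.12, B 1587.9, C 1587.9
Sensible, products 25→88.9 °C: 29686 kJ/h
Q = ΔH = 206010 kJ/h = 57.225 kW
Heat supplied = 3433.5 kJ/min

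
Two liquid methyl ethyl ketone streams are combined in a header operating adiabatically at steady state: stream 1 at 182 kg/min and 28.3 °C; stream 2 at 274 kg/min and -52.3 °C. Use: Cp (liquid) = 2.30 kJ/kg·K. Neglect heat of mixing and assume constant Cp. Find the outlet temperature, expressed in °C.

Energy balance with Q = 0: Σ ṁᵢCp,ᵢ(T_out − Tᵢ) = 0
T_out = Σ ṁᵢCp,ᵢTᵢ / Σ ṁᵢCp,ᵢ
      = -21113 / 1048.8 = -20.131 °C

T_out = -20.1 °C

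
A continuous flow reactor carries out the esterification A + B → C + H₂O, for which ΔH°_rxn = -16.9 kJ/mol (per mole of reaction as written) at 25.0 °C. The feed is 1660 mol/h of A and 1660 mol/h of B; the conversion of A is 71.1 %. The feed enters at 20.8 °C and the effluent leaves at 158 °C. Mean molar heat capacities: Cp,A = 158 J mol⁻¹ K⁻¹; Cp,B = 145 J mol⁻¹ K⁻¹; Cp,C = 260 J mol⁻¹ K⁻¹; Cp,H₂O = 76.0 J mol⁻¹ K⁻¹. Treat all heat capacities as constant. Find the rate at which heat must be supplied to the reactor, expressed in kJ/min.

Extent of reaction ξ = 0.711 × 1660 = 1180.3 mol/h
Reaction term: ξ·ΔH°_rxn = 1180.3 × -16.9 = -19946 kJ/h
Sensible, feed 20.8→25 °C: 2112.5 kJ/h
Outlet flows (mol/h): A 479.74, B 479.74, C 1180.3, H₂O 1180.3
Sensible, products 25→158 °C: 72077 kJ/h
Q = ΔH = 54243 kJ/h = 15.067 kW
Heat supplied = 904.04 kJ/min

Q_in = 904 kJ/min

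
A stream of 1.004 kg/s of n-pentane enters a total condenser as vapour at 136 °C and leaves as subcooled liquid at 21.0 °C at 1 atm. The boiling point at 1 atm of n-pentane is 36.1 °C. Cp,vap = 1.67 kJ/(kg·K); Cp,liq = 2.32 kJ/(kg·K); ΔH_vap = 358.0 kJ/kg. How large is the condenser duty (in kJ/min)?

Q_c = 33700 kJ/min

vapour 136→36.1 °C: -166.83 kJ/kg
condensation at 36.1 °C: -358 kJ/kg
liquid 36.1→21.0 °C: -35.032 kJ/kg
Δh = -166.83 + -358 + -35.032 = -559.87 kJ/kg
Q = ṁ·Δh = 1.004 kg/s × -559.87 kJ/kg = -562.1 kJ/s
|Q| = 562.1 kW = 33726 kJ/min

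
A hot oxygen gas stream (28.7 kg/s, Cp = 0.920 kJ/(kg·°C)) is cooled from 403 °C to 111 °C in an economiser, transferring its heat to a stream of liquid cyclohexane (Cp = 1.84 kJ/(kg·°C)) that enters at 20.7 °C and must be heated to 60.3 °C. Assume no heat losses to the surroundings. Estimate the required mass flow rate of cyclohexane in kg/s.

ṁ_c = 106 kg/s

Heat released by hot stream: Q = 28.7 × 0.920 × (403 − 111) = 7710 kJ/s
Energy balance on cold side (adiabatic exchanger): Q = ṁ_c·Cp_c·(T_c,out − T_c,in)
ṁ_c = 7710 / [1.84 × (60.3 − 20.7)] = 105.81 kg/s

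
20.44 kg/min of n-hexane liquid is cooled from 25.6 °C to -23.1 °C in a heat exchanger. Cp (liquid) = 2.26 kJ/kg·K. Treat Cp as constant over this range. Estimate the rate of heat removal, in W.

Q = ṁ·Cp·ΔT = 20.44 × 2.26 × (-23.1 − 25.6) = -2249.7 kJ/min
Converting: 2249.7 / 60 s = 37.494 kW
Cooling duty = 37494 W

Q_c = 37500 W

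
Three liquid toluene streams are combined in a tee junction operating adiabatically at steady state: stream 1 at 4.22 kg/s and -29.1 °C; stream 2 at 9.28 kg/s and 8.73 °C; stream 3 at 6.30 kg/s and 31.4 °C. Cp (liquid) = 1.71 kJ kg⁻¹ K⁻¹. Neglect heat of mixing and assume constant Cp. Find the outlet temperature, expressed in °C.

Energy balance with Q = 0: Σ ṁᵢCp,ᵢ(T_out − Tᵢ) = 0
T_out = Σ ṁᵢCp,ᵢTᵢ / Σ ṁᵢCp,ᵢ
      = 266.82 / 33.858 = 7.8804 °C

T_out = 7.88 °C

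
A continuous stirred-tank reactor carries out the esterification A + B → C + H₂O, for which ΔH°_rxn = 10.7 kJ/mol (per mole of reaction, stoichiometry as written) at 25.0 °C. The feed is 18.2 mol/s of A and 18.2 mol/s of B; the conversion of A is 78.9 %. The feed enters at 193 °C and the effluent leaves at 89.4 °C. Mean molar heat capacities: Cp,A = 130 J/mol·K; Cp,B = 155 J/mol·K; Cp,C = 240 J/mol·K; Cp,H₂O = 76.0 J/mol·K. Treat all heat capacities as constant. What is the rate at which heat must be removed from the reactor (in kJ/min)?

Q_out = 21300 kJ/min

Extent of reaction ξ = 0.789 × 18.2 = 14.36 mol/s
Reaction term: ξ·ΔH°_rxn = 14.36 × 10.7 = 153.65 kJ/s
Sensible, feed 193→25 °C: -871.42 kJ/s
Outlet flows (mol/s): A 3.8402, B 3.8402, C 14.36, H₂O 14.36
Sensible, products 25→89.4 °C: 362.71 kJ/s
Q = ΔH = -355.06 kJ/s = -355.06 kW
Heat removed = 21303 kJ/min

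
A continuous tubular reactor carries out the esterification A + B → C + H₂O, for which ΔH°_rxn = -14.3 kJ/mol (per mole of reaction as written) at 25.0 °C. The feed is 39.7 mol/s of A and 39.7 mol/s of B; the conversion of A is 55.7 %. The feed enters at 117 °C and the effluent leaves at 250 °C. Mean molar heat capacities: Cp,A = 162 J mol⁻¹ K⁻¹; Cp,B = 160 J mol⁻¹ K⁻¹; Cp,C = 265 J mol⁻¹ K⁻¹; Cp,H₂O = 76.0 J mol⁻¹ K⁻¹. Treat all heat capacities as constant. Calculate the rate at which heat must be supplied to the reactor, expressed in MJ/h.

Q_in = 5320 MJ/h

Extent of reaction ξ = 0.557 × 39.7 = 22.113 mol/s
Reaction term: ξ·ΔH°_rxn = 22.113 × -14.3 = -316.21 kJ/s
Sensible, feed 117→25 °C: -1176.1 kJ/s
Outlet flows (mol/s): A 17.587, B 17.587, C 22.113, H₂O 22.113
Sensible, products 25→250 °C: 2970.8 kJ/s
Q = ΔH = 1478.5 kJ/s = 1478.5 kW
Heat supplied = 5322.6 MJ/h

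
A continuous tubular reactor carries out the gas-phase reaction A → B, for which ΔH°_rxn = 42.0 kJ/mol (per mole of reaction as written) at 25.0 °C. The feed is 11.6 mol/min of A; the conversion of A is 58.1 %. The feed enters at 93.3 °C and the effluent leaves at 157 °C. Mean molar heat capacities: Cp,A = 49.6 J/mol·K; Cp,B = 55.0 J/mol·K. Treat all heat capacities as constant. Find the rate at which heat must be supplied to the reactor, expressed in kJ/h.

Q_in = 19500 kJ/h

Extent of reaction ξ = 0.581 × 11.6 = 6.7396 mol/min
Reaction term: ξ·ΔH°_rxn = 6.7396 × 42.0 = 283.06 kJ/min
Sensible, feed 93.3→25 °C: -39.297 kJ/min
Outlet flows (mol/min): A 4.8604, B 6.7396
Sensible, products 25→157 °C: 80.752 kJ/min
Q = ΔH = 324.52 kJ/min = 5.4086 kW
Heat supplied = 19471 kJ/h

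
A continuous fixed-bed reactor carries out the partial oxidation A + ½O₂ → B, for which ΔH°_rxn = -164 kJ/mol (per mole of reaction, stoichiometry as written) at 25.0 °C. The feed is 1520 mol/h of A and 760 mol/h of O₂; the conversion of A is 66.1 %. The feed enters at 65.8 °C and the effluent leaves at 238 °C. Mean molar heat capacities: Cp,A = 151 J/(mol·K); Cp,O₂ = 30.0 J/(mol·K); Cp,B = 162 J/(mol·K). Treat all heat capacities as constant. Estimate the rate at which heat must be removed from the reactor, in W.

Q_out = 33900 W

Extent of reaction ξ = 0.661 × 1520 = 1004.7 mol/h
Reaction term: ξ·ΔH°_rxn = 1004.7 × -164 = -164770 kJ/h
Sensible, feed 65.8→25 °C: -10295 kJ/h
Outlet flows (mol/h): A 515.28, O₂ 257.64, B 1004.7
Sensible, products 25→238 °C: 52888 kJ/h
Q = ΔH = -122180 kJ/h = -33.939 kW
Heat removed = 33939 W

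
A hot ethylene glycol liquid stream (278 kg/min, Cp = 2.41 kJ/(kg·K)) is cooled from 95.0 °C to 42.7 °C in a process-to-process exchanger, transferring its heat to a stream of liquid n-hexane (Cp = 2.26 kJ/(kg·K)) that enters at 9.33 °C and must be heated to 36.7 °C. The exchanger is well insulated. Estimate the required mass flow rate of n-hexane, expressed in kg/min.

Heat released by hot stream: Q = 278 × 2.41 × (95.0 − 42.7) = 35040 kJ/min
Energy balance on cold side (adiabatic exchanger): Q = ṁ_c·Cp_c·(T_c,out − T_c,in)
ṁ_c = 35040 / [2.26 × (36.7 − 9.33)] = 566.47 kg/min

ṁ_c = 566 kg/min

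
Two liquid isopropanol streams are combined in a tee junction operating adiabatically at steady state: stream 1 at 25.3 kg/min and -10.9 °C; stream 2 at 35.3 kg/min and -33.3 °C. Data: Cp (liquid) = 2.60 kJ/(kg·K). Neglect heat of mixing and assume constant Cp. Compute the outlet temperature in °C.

T_out = -23.9 °C

No heat crosses the boundary, so H_out = H_in.
T_out = Σ ṁᵢCp,ᵢTᵢ / Σ ṁᵢCp,ᵢ
      = -3773.3 / 157.56 = -23.948 °C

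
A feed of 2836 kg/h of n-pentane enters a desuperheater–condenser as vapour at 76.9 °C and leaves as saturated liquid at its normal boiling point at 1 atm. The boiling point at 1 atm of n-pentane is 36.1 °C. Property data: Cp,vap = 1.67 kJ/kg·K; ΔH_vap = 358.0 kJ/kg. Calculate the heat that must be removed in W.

vapour 76.9→36.1 °C: -68.136 kJ/kg
condensation at 36.1 °C: -358 kJ/kg
Δh = -68.136 + -358 = -426.14 kJ/kg
Q = ṁ·Δh = 2836 kg/h × -426.14 kJ/kg = -1.2085e+06 kJ/h
|Q| = 335.7 kW = 335700 W

Q_c = 336000 W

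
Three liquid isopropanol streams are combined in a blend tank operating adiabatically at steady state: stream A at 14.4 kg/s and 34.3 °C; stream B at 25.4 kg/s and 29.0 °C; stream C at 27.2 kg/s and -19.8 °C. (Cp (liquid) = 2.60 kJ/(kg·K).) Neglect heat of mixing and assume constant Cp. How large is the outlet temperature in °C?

T_out = 10.3 °C

Adiabatic, steady state ⇒ Σ ṁᵢCp,ᵢ(T_out − Tᵢ) = 0
T_out = Σ ṁᵢCp,ᵢTᵢ / Σ ṁᵢCp,ᵢ
      = 1799.1 / 174.2 = 10.328 °C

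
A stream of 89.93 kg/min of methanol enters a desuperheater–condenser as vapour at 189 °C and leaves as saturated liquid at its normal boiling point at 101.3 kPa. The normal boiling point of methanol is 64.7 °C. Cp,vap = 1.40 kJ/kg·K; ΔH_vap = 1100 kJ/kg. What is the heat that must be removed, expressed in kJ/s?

Q_c = 1910 kJ/s

vapour 189→64.7 °C: -174.02 kJ/kg
condensation at 64.7 °C: -1100 kJ/kg
Δh = -174.02 + -1100 = -1274 kJ/kg
Q = ṁ·Δh = 89.93 kg/min × -1274 kJ/kg = -114570 kJ/min
|Q| = 1909.5 kW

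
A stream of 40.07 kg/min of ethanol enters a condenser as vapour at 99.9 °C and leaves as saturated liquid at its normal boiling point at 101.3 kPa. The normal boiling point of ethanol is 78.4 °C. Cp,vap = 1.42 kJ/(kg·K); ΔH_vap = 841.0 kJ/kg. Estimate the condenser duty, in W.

Q_c = 582000 W

vapour 99.9→78.4 °C: -30.53 kJ/kg
condensation at 78.4 °C: -841 kJ/kg
Δh = -30.53 + -841 = -871.53 kJ/kg
Q = ṁ·Δh = 40.07 kg/min × -871.53 kJ/kg = -34922 kJ/min
|Q| = 582.04 kW = 582040 W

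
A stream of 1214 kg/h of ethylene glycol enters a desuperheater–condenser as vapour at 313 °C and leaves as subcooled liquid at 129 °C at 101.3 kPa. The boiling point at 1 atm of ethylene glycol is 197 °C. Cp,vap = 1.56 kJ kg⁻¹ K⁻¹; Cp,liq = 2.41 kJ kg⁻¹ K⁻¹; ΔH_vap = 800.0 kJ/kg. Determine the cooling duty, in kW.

vapour 313→197 °C: -180.96 kJ/kg
condensation at 197 °C: -800 kJ/kg
liquid 197→129 °C: -163.88 kJ/kg
Δh = -180.96 + -800 + -163.88 = -1144.8 kJ/kg
Q = ṁ·Δh = 1214 kg/h × -1144.8 kJ/kg = -1.3898e+06 kJ/h
|Q| = 386.07 kW

Q_c = 386 kW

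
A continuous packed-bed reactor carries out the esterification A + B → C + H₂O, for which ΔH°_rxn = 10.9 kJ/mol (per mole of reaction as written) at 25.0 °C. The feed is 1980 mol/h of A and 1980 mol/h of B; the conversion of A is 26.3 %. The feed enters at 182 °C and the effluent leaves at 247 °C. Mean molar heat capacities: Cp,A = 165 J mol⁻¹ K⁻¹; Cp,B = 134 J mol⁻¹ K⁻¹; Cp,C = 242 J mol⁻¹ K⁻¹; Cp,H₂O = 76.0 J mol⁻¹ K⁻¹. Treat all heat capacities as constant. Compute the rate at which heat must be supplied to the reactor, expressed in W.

Q_in = 12900 W

Extent of reaction ξ = 0.263 × 1980 = 520.74 mol/h
Reaction term: ξ·ΔH°_rxn = 520.74 × 10.9 = 5676.1 kJ/h
Sensible, feed 182→25 °C: -92947 kJ/h
Outlet flows (mol/h): A 1459.3, B 1459.3, C 520.74, H₂O 520.74
Sensible, products 25→247 °C: 133620 kJ/h
Q = ΔH = 46354 kJ/h = 12.876 kW
Heat supplied = 12876 W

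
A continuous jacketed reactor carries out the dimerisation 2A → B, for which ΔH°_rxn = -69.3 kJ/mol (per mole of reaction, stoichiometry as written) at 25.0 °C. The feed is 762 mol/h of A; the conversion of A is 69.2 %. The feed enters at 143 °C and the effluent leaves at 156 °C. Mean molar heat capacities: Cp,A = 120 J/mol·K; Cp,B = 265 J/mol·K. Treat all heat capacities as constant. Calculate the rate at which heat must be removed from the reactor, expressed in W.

Extent of reaction ξ = 0.692 × 762 / 2 = 263.65 mol/h
Reaction term: ξ·ΔH°_rxn = 263.65 × -69.3 = -18271 kJ/h
Sensible, feed 143→25 °C: -10790 kJ/h
Outlet flows (mol/h): A 234.7, B 263.65
Sensible, products 25→156 °C: 12842 kJ/h
Q = ΔH = -16219 kJ/h = -4.5053 kW
Heat removed = 4505.3 W

Q_out = 4510 W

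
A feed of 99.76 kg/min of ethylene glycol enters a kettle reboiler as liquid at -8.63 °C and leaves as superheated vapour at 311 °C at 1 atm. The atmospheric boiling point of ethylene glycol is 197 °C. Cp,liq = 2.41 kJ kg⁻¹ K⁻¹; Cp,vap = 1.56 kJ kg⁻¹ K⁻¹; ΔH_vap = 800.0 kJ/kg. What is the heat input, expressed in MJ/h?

Q = 8820 MJ/h

liquid -8.63→197 °C: 495.57 kJ/kg
vaporisation at 197 °C: 800 kJ/kg
vapour 197→311 °C: 177.84 kJ/kg
Δh = 495.57 + 800 + 177.84 = 1473.4 kJ/kg
Q = ṁ·Δh = 99.76 kg/min × 1473.4 kJ/kg = 146990 kJ/min
|Q| = 2449.8 kW = 8819.2 MJ/h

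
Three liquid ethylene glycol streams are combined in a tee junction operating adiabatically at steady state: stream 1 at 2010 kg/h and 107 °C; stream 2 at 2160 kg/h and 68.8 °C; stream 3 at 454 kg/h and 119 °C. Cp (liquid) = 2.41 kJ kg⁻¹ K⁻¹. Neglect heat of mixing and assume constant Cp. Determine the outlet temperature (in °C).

No heat crosses the boundary, so H_out = H_in.
Σ ṁᵢCp,ᵢTᵢ = 2010×2.41×107 + 2160×2.41×68.8 + 454×2.41×119 = 1.0067e+06
Σ ṁᵢCp,ᵢ = 2010×2.41 + 2160×2.41 + 454×2.41 = 11144
T_out = 1.0067e+06 / 11144 = 90.334 °C

T_out = 90.3 °C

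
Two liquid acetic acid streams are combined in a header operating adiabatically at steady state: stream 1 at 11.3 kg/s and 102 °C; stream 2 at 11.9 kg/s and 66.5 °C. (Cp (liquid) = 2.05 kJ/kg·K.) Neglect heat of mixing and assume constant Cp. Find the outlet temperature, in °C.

T_out = 83.8 °C

Adiabatic, steady state ⇒ Σ ṁᵢCp,ᵢ(T_out − Tᵢ) = 0
Σ ṁᵢCp,ᵢTᵢ = 11.3×2.05×102 + 11.9×2.05×66.5 = 3985.1
Σ ṁᵢCp,ᵢ = 11.3×2.05 + 11.9×2.05 = 47.56
T_out = 3985.1 / 47.56 = 83.791 °C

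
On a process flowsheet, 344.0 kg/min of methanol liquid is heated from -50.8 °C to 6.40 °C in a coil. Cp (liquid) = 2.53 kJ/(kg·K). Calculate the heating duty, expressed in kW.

Q = ṁ·Cp·ΔT = 344.0 × 2.53 × (6.40 − -50.8) = 49782 kJ/min
Converting: 49782 / 60 s = 829.71 kW

Q = 830 kW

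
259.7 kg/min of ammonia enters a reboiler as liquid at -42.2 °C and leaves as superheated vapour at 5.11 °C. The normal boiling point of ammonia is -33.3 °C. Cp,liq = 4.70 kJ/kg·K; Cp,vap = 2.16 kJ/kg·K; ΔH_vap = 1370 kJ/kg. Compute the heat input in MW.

Q = 6.47 MW

liquid -42.2→-33.3 °C: 41.83 kJ/kg
vaporisation at -33.3 °C: 1370 kJ/kg
vapour -33.3→5.11 °C: 82.966 kJ/kg
Δh = 41.83 + 1370 + 82.966 = 1494.8 kJ/kg
Q = ṁ·Δh = 259.7 kg/min × 1494.8 kJ/kg = 388200 kJ/min
|Q| = 6470 kW = 6.47 MW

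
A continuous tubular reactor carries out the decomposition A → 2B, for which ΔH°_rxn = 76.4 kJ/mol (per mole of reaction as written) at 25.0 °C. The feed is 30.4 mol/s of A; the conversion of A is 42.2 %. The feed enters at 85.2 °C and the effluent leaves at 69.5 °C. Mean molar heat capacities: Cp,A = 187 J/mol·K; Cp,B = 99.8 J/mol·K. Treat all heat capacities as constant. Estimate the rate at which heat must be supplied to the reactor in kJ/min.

Q_in = 53900 kJ/min

Extent of reaction ξ = 0.422 × 30.4 = 12.829 mol/s
Reaction term: ξ·ΔH°_rxn = 12.829 × 76.4 = 980.12 kJ/s
Sensible, feed 85.2→25 °C: -342.22 kJ/s
Outlet flows (mol/s): A 17.571, B 25.658
Sensible, products 25→69.5 °C: 260.17 kJ/s
Q = ΔH = 898.06 kJ/s = 898.06 kW
Heat supplied = 53884 kJ/min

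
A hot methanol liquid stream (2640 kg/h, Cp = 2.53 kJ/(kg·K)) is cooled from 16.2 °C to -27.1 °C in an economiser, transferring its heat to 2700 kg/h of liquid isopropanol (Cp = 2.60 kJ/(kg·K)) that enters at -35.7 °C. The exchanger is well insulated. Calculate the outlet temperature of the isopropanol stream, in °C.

T_c,out = 5.50 °C

Heat released by hot stream: Q = 2640 × 2.53 × (16.2 − -27.1) = 289210 kJ/h
Energy balance on cold side (adiabatic exchanger): Q = ṁ_c·Cp_c·(T_c,out − T_c,in)
T_c,out = -35.7 + 289210/(2700 × 2.60) = 5.4979 °C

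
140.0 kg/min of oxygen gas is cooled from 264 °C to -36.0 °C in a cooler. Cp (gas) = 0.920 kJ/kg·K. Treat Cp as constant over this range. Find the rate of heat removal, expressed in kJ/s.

Q = ṁ·Cp·ΔT = 140.0 × 0.920 × (-36.0 − 264) = -38640 kJ/min
Converting: 38640 / 60 s = 644 kW

Q_c = 644 kJ/s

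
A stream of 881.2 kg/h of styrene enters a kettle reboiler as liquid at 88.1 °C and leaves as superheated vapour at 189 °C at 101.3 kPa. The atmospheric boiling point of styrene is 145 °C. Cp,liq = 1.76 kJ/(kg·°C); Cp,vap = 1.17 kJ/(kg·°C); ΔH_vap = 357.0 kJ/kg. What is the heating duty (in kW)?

Q = 124 kW

liquid 88.1→145 °C: 100.14 kJ/kg
vaporisation at 145 °C: 357 kJ/kg
vapour 145→189 °C: 51.48 kJ/kg
Δh = 100.14 + 357 + 51.48 = 508.62 kJ/kg
Q = ṁ·Δh = 881.2 kg/h × 508.62 kJ/kg = 448200 kJ/h
|Q| = 124.5 kW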